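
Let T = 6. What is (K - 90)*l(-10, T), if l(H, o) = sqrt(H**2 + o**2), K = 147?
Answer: 114*sqrt(34) ≈ 664.73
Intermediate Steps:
(K - 90)*l(-10, T) = (147 - 90)*sqrt((-10)**2 + 6**2) = 57*sqrt(100 + 36) = 57*sqrt(136) = 57*(2*sqrt(34)) = 114*sqrt(34)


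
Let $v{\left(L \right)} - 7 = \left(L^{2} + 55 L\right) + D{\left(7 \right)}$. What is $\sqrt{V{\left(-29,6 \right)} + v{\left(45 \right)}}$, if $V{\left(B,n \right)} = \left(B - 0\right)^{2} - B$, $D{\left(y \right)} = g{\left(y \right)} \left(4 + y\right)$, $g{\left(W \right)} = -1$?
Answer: $\sqrt{5366} \approx 73.253$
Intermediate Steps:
$D{\left(y \right)} = -4 - y$ ($D{\left(y \right)} = - (4 + y) = -4 - y$)
$v{\left(L \right)} = -4 + L^{2} + 55 L$ ($v{\left(L \right)} = 7 - \left(11 - L^{2} - 55 L\right) = 7 + \left(-11 + L^{2} + 55 L\right) = -4 + L^{2} + 55 L$)
$V{\left(B,n \right)} = B^{2} - B$ ($V{\left(B,n \right)} = \left(B + 0\right)^{2} - B = B^{2} - B$)
$\sqrt{V{\left(-29,6 \right)} + v{\left(45 \right)}} = \sqrt{- 29 \left(-1 - 29\right) + \left(-4 + 45^{2} + 55 \cdot 45\right)} = \sqrt{\left(-29\right) \left(-30\right) + \left(-4 + 2025 + 2475\right)} = \sqrt{870 + 4496} = \sqrt{5366}$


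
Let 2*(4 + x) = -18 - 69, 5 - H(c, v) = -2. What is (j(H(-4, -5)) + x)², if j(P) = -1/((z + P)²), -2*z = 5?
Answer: 59336209/26244 ≈ 2260.9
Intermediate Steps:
z = -5/2 (z = -½*5 = -5/2 ≈ -2.5000)
H(c, v) = 7 (H(c, v) = 5 - 1*(-2) = 5 + 2 = 7)
j(P) = -1/(-5/2 + P)² (j(P) = -1/((-5/2 + P)²) = -1/(-5/2 + P)²)
x = -95/2 (x = -4 + (-18 - 69)/2 = -4 + (½)*(-87) = -4 - 87/2 = -95/2 ≈ -47.500)
(j(H(-4, -5)) + x)² = (-4/(-5 + 2*7)² - 95/2)² = (-4/(-5 + 14)² - 95/2)² = (-4/9² - 95/2)² = (-4*1/81 - 95/2)² = (-4/81 - 95/2)² = (-7703/162)² = 59336209/26244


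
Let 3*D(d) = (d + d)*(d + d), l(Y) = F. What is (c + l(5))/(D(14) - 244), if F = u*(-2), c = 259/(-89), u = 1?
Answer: -1311/4628 ≈ -0.28328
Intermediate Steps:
c = -259/89 (c = 259*(-1/89) = -259/89 ≈ -2.9101)
F = -2 (F = 1*(-2) = -2)
l(Y) = -2
D(d) = 4*d**2/3 (D(d) = ((d + d)*(d + d))/3 = ((2*d)*(2*d))/3 = (4*d**2)/3 = 4*d**2/3)
(c + l(5))/(D(14) - 244) = (-259/89 - 2)/((4/3)*14**2 - 244) = -437/(89*((4/3)*196 - 244)) = -437/(89*(784/3 - 244)) = -437/(89*52/3) = -437/89*3/52 = -1311/4628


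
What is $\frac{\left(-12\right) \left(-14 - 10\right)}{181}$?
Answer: $\frac{288}{181} \approx 1.5912$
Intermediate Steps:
$\frac{\left(-12\right) \left(-14 - 10\right)}{181} = \left(-12\right) \left(-24\right) \frac{1}{181} = 288 \cdot \frac{1}{181} = \frac{288}{181}$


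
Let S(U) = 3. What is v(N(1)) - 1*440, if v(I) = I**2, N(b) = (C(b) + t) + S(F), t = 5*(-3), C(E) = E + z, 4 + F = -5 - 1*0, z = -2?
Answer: -271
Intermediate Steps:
F = -9 (F = -4 + (-5 - 1*0) = -4 + (-5 + 0) = -4 - 5 = -9)
C(E) = -2 + E (C(E) = E - 2 = -2 + E)
t = -15
N(b) = -14 + b (N(b) = ((-2 + b) - 15) + 3 = (-17 + b) + 3 = -14 + b)
v(N(1)) - 1*440 = (-14 + 1)**2 - 1*440 = (-13)**2 - 440 = 169 - 440 = -271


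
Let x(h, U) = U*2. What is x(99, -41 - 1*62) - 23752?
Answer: -23958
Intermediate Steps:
x(h, U) = 2*U
x(99, -41 - 1*62) - 23752 = 2*(-41 - 1*62) - 23752 = 2*(-41 - 62) - 23752 = 2*(-103) - 23752 = -206 - 23752 = -23958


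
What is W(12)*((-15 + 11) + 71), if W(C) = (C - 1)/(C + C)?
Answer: 737/24 ≈ 30.708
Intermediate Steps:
W(C) = (-1 + C)/(2*C) (W(C) = (-1 + C)/((2*C)) = (-1 + C)*(1/(2*C)) = (-1 + C)/(2*C))
W(12)*((-15 + 11) + 71) = ((1/2)*(-1 + 12)/12)*((-15 + 11) + 71) = ((1/2)*(1/12)*11)*(-4 + 71) = (11/24)*67 = 737/24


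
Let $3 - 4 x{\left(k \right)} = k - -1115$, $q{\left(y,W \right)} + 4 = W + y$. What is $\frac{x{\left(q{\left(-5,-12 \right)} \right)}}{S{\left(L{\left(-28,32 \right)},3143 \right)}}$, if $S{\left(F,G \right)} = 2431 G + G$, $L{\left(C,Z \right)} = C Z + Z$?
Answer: $- \frac{1091}{30575104} \approx -3.5683 \cdot 10^{-5}$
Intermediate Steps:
$L{\left(C,Z \right)} = Z + C Z$
$q{\left(y,W \right)} = -4 + W + y$ ($q{\left(y,W \right)} = -4 + \left(W + y\right) = -4 + W + y$)
$S{\left(F,G \right)} = 2432 G$
$x{\left(k \right)} = -278 - \frac{k}{4}$ ($x{\left(k \right)} = \frac{3}{4} - \frac{k - -1115}{4} = \frac{3}{4} - \frac{k + 1115}{4} = \frac{3}{4} - \frac{1115 + k}{4} = \frac{3}{4} - \left(\frac{1115}{4} + \frac{k}{4}\right) = -278 - \frac{k}{4}$)
$\frac{x{\left(q{\left(-5,-12 \right)} \right)}}{S{\left(L{\left(-28,32 \right)},3143 \right)}} = \frac{-278 - \frac{-4 - 12 - 5}{4}}{2432 \cdot 3143} = \frac{-278 - - \frac{21}{4}}{7643776} = \left(-278 + \frac{21}{4}\right) \frac{1}{7643776} = \left(- \frac{1091}{4}\right) \frac{1}{7643776} = - \frac{1091}{30575104}$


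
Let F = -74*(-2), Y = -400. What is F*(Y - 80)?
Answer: -71040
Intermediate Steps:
F = 148
F*(Y - 80) = 148*(-400 - 80) = 148*(-480) = -71040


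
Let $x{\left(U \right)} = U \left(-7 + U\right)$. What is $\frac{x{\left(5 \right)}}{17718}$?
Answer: $- \frac{5}{8859} \approx -0.0005644$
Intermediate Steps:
$\frac{x{\left(5 \right)}}{17718} = \frac{5 \left(-7 + 5\right)}{17718} = 5 \left(-2\right) \frac{1}{17718} = \left(-10\right) \frac{1}{17718} = - \frac{5}{8859}$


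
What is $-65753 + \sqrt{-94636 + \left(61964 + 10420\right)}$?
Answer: $-65753 + 2 i \sqrt{5563} \approx -65753.0 + 149.17 i$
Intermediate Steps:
$-65753 + \sqrt{-94636 + \left(61964 + 10420\right)} = -65753 + \sqrt{-94636 + 72384} = -65753 + \sqrt{-22252} = -65753 + 2 i \sqrt{5563}$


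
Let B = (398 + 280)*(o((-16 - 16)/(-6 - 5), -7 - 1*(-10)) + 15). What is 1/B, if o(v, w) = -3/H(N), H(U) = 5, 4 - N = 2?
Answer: 5/48816 ≈ 0.00010243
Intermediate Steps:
N = 2 (N = 4 - 1*2 = 4 - 2 = 2)
o(v, w) = -⅗ (o(v, w) = -3/5 = -3*⅕ = -⅗)
B = 48816/5 (B = (398 + 280)*(-⅗ + 15) = 678*(72/5) = 48816/5 ≈ 9763.2)
1/B = 1/(48816/5) = 5/48816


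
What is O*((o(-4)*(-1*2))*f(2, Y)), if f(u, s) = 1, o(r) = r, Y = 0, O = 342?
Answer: 2736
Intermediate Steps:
O*((o(-4)*(-1*2))*f(2, Y)) = 342*(-(-4)*2*1) = 342*(-4*(-2)*1) = 342*(8*1) = 342*8 = 2736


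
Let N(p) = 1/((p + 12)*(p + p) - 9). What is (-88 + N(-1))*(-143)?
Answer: 390247/31 ≈ 12589.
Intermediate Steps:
N(p) = 1/(-9 + 2*p*(12 + p)) (N(p) = 1/((12 + p)*(2*p) - 9) = 1/(2*p*(12 + p) - 9) = 1/(-9 + 2*p*(12 + p)))
(-88 + N(-1))*(-143) = (-88 + 1/(-9 + 2*(-1)² + 24*(-1)))*(-143) = (-88 + 1/(-9 + 2*1 - 24))*(-143) = (-88 + 1/(-9 + 2 - 24))*(-143) = (-88 + 1/(-31))*(-143) = (-88 - 1/31)*(-143) = -2729/31*(-143) = 390247/31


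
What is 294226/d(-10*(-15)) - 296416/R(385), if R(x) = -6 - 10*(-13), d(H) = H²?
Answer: -829109497/348750 ≈ -2377.4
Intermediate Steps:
R(x) = 124 (R(x) = -6 + 130 = 124)
294226/d(-10*(-15)) - 296416/R(385) = 294226/((-10*(-15))²) - 296416/124 = 294226/(150²) - 296416*1/124 = 294226/22500 - 74104/31 = 294226*(1/22500) - 74104/31 = 147113/11250 - 74104/31 = -829109497/348750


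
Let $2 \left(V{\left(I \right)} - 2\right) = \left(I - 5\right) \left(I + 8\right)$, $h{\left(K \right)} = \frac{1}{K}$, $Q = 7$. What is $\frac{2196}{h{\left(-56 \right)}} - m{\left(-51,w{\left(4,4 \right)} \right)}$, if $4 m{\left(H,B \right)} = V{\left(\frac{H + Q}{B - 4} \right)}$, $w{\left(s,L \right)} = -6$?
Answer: $- \frac{12297557}{100} \approx -1.2298 \cdot 10^{5}$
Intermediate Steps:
$V{\left(I \right)} = 2 + \frac{\left(-5 + I\right) \left(8 + I\right)}{2}$ ($V{\left(I \right)} = 2 + \frac{\left(I - 5\right) \left(I + 8\right)}{2} = 2 + \frac{\left(-5 + I\right) \left(8 + I\right)}{2}$)
$m{\left(H,B \right)} = - \frac{9}{2} + \frac{\left(7 + H\right)^{2}}{8 \left(-4 + B\right)^{2}} + \frac{3 \left(7 + H\right)}{8 \left(-4 + B\right)}$ ($m{\left(H,B \right)} = \frac{-18 + \frac{\left(\frac{H + 7}{B - 4}\right)^{2}}{2} + \frac{3 \frac{H + 7}{B - 4}}{2}}{4} = \frac{-18 + \frac{\left(\frac{7 + H}{-4 + B}\right)^{2}}{2} + \frac{3 \frac{7 + H}{-4 + B}}{2}}{4} = \frac{-18 + \frac{\frac{1}{\left(-4 + B\right)^{2}} \left(7 + H\right)^{2}}{2} + \frac{3 \left(7 + H\right)}{2 \left(-4 + B\right)}}{4} = \frac{-18 + \frac{\left(7 + H\right)^{2}}{2 \left(-4 + B\right)^{2}} + \frac{3 \left(7 + H\right)}{2 \left(-4 + B\right)}}{4} = - \frac{9}{2} + \frac{\left(7 + H\right)^{2}}{8 \left(-4 + B\right)^{2}} + \frac{3 \left(7 + H\right)}{8 \left(-4 + B\right)}$)
$\frac{2196}{h{\left(-56 \right)}} - m{\left(-51,w{\left(4,4 \right)} \right)} = \frac{2196}{\frac{1}{-56}} - \frac{\left(7 - 51\right)^{2} - 36 \left(4 - -6\right)^{2} + 3 \left(-4 - 6\right) \left(7 - 51\right)}{8 \left(-4 - 6\right)^{2}} = \frac{2196}{- \frac{1}{56}} - \frac{\left(-44\right)^{2} - 36 \left(4 + 6\right)^{2} + 3 \left(-10\right) \left(-44\right)}{8 \cdot 100} = 2196 \left(-56\right) - \frac{1}{8} \cdot \frac{1}{100} \left(1936 - 36 \cdot 10^{2} + 1320\right) = -122976 - \frac{1}{8} \cdot \frac{1}{100} \left(1936 - 3600 + 1320\right) = -122976 - \frac{1}{8} \cdot \frac{1}{100} \left(-344\right) = -122976 - - \frac{43}{100} = -122976 + \frac{43}{100} = - \frac{12297557}{100}$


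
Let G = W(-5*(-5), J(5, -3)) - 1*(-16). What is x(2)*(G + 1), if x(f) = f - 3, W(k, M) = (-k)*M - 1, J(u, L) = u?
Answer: 109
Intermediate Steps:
W(k, M) = -1 - M*k (W(k, M) = -M*k - 1 = -1 - M*k)
G = -110 (G = (-1 - 1*5*(-5*(-5))) - 1*(-16) = (-1 - 1*5*25) + 16 = (-1 - 125) + 16 = -126 + 16 = -110)
x(f) = -3 + f
x(2)*(G + 1) = (-3 + 2)*(-110 + 1) = -1*(-109) = 109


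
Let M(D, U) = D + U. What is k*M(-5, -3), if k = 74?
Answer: -592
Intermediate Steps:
k*M(-5, -3) = 74*(-5 - 3) = 74*(-8) = -592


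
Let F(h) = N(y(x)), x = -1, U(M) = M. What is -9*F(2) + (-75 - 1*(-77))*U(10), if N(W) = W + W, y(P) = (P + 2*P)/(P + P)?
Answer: -7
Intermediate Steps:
y(P) = 3/2 (y(P) = (3*P)/((2*P)) = (3*P)*(1/(2*P)) = 3/2)
N(W) = 2*W
F(h) = 3 (F(h) = 2*(3/2) = 3)
-9*F(2) + (-75 - 1*(-77))*U(10) = -9*3 + (-75 - 1*(-77))*10 = -27 + (-75 + 77)*10 = -27 + 2*10 = -27 + 20 = -7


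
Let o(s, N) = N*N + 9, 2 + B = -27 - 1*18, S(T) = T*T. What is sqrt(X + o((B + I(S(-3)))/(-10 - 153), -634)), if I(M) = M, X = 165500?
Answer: sqrt(567465) ≈ 753.30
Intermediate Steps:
S(T) = T**2
B = -47 (B = -2 + (-27 - 1*18) = -2 + (-27 - 18) = -2 - 45 = -47)
o(s, N) = 9 + N**2 (o(s, N) = N**2 + 9 = 9 + N**2)
sqrt(X + o((B + I(S(-3)))/(-10 - 153), -634)) = sqrt(165500 + (9 + (-634)**2)) = sqrt(165500 + (9 + 401956)) = sqrt(165500 + 401965) = sqrt(567465)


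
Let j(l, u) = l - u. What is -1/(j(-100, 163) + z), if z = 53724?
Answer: -1/53461 ≈ -1.8705e-5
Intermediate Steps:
-1/(j(-100, 163) + z) = -1/((-100 - 1*163) + 53724) = -1/((-100 - 163) + 53724) = -1/(-263 + 53724) = -1/53461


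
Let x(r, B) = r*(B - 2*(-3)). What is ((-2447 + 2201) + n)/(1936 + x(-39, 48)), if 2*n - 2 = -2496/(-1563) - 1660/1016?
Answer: 64848547/44993560 ≈ 1.4413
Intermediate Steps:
n = 259781/264668 (n = 1 + (-2496/(-1563) - 1660/1016)/2 = 1 + (-2496*(-1/1563) - 1660*1/1016)/2 = 1 + (832/521 - 415/254)/2 = 1 + (1/2)*(-4887/132334) = 1 - 4887/264668 = 259781/264668 ≈ 0.98153)
x(r, B) = r*(6 + B) (x(r, B) = r*(B + 6) = r*(6 + B))
((-2447 + 2201) + n)/(1936 + x(-39, 48)) = ((-2447 + 2201) + 259781/264668)/(1936 - 39*(6 + 48)) = (-246 + 259781/264668)/(1936 - 39*54) = -64848547/(264668*(1936 - 2106)) = -64848547/264668/(-170) = -64848547/264668*(-1/170) = 64848547/44993560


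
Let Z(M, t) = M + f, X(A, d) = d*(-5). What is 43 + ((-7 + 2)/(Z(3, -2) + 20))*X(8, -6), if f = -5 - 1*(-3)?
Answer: 251/7 ≈ 35.857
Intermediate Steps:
X(A, d) = -5*d
f = -2 (f = -5 + 3 = -2)
Z(M, t) = -2 + M (Z(M, t) = M - 2 = -2 + M)
43 + ((-7 + 2)/(Z(3, -2) + 20))*X(8, -6) = 43 + ((-7 + 2)/((-2 + 3) + 20))*(-5*(-6)) = 43 - 5/(1 + 20)*30 = 43 - 5/21*30 = 43 - 50/7 = 251/7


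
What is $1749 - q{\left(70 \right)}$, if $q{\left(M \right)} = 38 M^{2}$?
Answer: $-184451$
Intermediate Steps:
$1749 - q{\left(70 \right)} = 1749 - 38 \cdot 70^{2} = 1749 - 38 \cdot 4900 = 1749 - 186200 = -184451$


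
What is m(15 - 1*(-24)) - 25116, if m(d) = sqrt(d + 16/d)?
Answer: -25116 + sqrt(59943)/39 ≈ -25110.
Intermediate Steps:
m(15 - 1*(-24)) - 25116 = sqrt((15 - 1*(-24)) + 16/(15 - 1*(-24))) - 25116 = sqrt((15 + 24) + 16/(15 + 24)) - 25116 = sqrt(39 + 16/39) - 25116 = sqrt(1537/39) - 25116 = sqrt(59943)/39 - 25116 = -25116 + sqrt(59943)/39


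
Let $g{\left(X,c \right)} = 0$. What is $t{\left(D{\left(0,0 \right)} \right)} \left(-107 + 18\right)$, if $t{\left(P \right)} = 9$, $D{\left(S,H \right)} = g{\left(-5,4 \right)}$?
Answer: $-801$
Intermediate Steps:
$D{\left(S,H \right)} = 0$
$t{\left(D{\left(0,0 \right)} \right)} \left(-107 + 18\right) = 9 \left(-107 + 18\right) = 9 \left(-89\right) = -801$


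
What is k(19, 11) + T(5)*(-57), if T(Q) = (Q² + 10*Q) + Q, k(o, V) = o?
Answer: -4541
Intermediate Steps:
T(Q) = Q² + 11*Q
k(19, 11) + T(5)*(-57) = 19 + (5*(11 + 5))*(-57) = 19 + (5*16)*(-57) = 19 + 80*(-57) = 19 - 4560 = -4541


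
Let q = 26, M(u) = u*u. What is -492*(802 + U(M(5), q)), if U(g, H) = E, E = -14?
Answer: -387696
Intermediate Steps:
M(u) = u**2
U(g, H) = -14
-492*(802 + U(M(5), q)) = -492*(802 - 14) = -492*788 = -387696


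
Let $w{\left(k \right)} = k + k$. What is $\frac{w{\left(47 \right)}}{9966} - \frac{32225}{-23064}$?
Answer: $\frac{53887061}{38309304} \approx 1.4066$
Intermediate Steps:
$w{\left(k \right)} = 2 k$
$\frac{w{\left(47 \right)}}{9966} - \frac{32225}{-23064} = \frac{2 \cdot 47}{9966} - \frac{32225}{-23064} = 94 \cdot \frac{1}{9966} - - \frac{32225}{23064} = \frac{47}{4983} + \frac{32225}{23064} = \frac{53887061}{38309304}$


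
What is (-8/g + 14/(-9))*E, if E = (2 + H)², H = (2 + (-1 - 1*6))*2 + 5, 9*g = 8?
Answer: -95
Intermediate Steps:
g = 8/9 (g = (⅑)*8 = 8/9 ≈ 0.88889)
H = -5 (H = (2 + (-1 - 6))*2 + 5 = (2 - 7)*2 + 5 = -5*2 + 5 = -10 + 5 = -5)
E = 9 (E = (2 - 5)² = (-3)² = 9)
(-8/g + 14/(-9))*E = (-8/8/9 + 14/(-9))*9 = (-8*9/8 + 14*(-⅑))*9 = (-9 - 14/9)*9 = -95/9*9 = -95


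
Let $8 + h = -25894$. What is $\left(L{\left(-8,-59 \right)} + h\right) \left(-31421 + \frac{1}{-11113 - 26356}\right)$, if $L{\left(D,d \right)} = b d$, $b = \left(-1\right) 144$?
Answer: $\frac{20492317910700}{37469} \approx 5.4691 \cdot 10^{8}$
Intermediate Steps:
$h = -25902$ ($h = -8 - 25894 = -25902$)
$b = -144$
$L{\left(D,d \right)} = - 144 d$
$\left(L{\left(-8,-59 \right)} + h\right) \left(-31421 + \frac{1}{-11113 - 26356}\right) = \left(\left(-144\right) \left(-59\right) - 25902\right) \left(-31421 + \frac{1}{-11113 - 26356}\right) = \left(8496 - 25902\right) \left(-31421 + \frac{1}{-37469}\right) = - 17406 \left(-31421 - \frac{1}{37469}\right) = \left(-17406\right) \left(- \frac{1177313450}{37469}\right) = \frac{20492317910700}{37469}$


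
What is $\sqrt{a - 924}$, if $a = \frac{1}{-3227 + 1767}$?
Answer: $\frac{i \sqrt{492399965}}{730} \approx 30.397 i$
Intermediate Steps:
$a = - \frac{1}{1460}$ ($a = \frac{1}{-1460} = - \frac{1}{1460} \approx -0.00068493$)
$\sqrt{a - 924} = \sqrt{- \frac{1}{1460} - 924} = \sqrt{- \frac{1349041}{1460}} = \frac{i \sqrt{492399965}}{730}$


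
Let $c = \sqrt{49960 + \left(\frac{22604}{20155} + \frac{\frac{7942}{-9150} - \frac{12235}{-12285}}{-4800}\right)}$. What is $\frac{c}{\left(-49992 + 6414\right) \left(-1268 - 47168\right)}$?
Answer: $\frac{\sqrt{81048548158121369035433314}}{85014322007890766400} \approx 1.059 \cdot 10^{-7}$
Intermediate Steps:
$c = \frac{\sqrt{81048548158121369035433314}}{40276945800}$ ($c = \sqrt{49960 + \left(22604 \cdot \frac{1}{20155} + \left(7942 \left(- \frac{1}{9150}\right) - - \frac{2447}{2457}\right) \left(- \frac{1}{4800}\right)\right)} = \sqrt{49960 + \left(\frac{22604}{20155} + \left(- \frac{3971}{4575} + \frac{2447}{2457}\right) \left(- \frac{1}{4800}\right)\right)} = \sqrt{49960 + \left(\frac{22604}{20155} + \frac{479426}{3746925} \left(- \frac{1}{4800}\right)\right)} = \sqrt{49960 + \left(\frac{22604}{20155} - \frac{239713}{8992620000}\right)} = \sqrt{49960 + \frac{40652870212897}{36249251220000}} = \sqrt{\frac{1811053243821412897}{36249251220000}} = \frac{\sqrt{81048548158121369035433314}}{40276945800} \approx 223.52$)
$\frac{c}{\left(-49992 + 6414\right) \left(-1268 - 47168\right)} = \frac{\frac{1}{40276945800} \sqrt{81048548158121369035433314}}{\left(-49992 + 6414\right) \left(-1268 - 47168\right)} = \frac{\frac{1}{40276945800} \sqrt{81048548158121369035433314}}{\left(-43578\right) \left(-48436\right)} = \frac{\frac{1}{40276945800} \sqrt{81048548158121369035433314}}{2110744008} = \frac{\sqrt{81048548158121369035433314}}{40276945800} \cdot \frac{1}{2110744008} = \frac{\sqrt{81048548158121369035433314}}{85014322007890766400}$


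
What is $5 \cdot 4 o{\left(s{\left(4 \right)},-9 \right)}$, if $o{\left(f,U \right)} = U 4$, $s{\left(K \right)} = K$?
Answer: $-720$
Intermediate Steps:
$o{\left(f,U \right)} = 4 U$
$5 \cdot 4 o{\left(s{\left(4 \right)},-9 \right)} = 5 \cdot 4 \cdot 4 \left(-9\right) = 20 \left(-36\right) = -720$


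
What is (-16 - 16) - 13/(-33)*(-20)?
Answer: -1316/33 ≈ -39.879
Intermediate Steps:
(-16 - 16) - 13/(-33)*(-20) = -32 - 13*(-1/33)*(-20) = -32 + (13/33)*(-20) = -32 - 260/33 = -1316/33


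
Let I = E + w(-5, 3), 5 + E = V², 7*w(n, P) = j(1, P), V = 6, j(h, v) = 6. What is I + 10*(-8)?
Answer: -337/7 ≈ -48.143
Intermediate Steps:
w(n, P) = 6/7 (w(n, P) = (⅐)*6 = 6/7)
E = 31 (E = -5 + 6² = -5 + 36 = 31)
I = 223/7 (I = 31 + 6/7 = 223/7 ≈ 31.857)
I + 10*(-8) = 223/7 + 10*(-8) = 223/7 - 80 = -337/7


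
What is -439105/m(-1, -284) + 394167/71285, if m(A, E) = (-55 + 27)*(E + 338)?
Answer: 31897580429/107782920 ≈ 295.94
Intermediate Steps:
m(A, E) = -9464 - 28*E (m(A, E) = -28*(338 + E) = -9464 - 28*E)
-439105/m(-1, -284) + 394167/71285 = -439105/(-9464 - 28*(-284)) + 394167/71285 = -439105/(-9464 + 7952) + 394167*(1/71285) = -439105/(-1512) + 394167/71285 = -439105*(-1/1512) + 394167/71285 = 439105/1512 + 394167/71285 = 31897580429/107782920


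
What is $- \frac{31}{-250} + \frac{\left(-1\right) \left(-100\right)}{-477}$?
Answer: $- \frac{10213}{119250} \approx -0.085644$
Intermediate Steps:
$- \frac{31}{-250} + \frac{\left(-1\right) \left(-100\right)}{-477} = \left(-31\right) \left(- \frac{1}{250}\right) + 100 \left(- \frac{1}{477}\right) = \frac{31}{250} - \frac{100}{477} = - \frac{10213}{119250}$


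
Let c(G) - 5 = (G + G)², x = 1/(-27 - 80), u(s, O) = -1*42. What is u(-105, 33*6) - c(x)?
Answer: -538107/11449 ≈ -47.000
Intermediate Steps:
u(s, O) = -42
x = -1/107 (x = 1/(-107) = -1/107 ≈ -0.0093458)
c(G) = 5 + 4*G² (c(G) = 5 + (G + G)² = 5 + (2*G)² = 5 + 4*G²)
u(-105, 33*6) - c(x) = -42 - (5 + 4*(-1/107)²) = -42 - (5 + 4*(1/11449)) = -42 - (5 + 4/11449) = -42 - 1*57249/11449 = -42 - 57249/11449 = -538107/11449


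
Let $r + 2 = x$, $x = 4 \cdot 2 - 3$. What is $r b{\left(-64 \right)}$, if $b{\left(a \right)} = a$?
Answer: $-192$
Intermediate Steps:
$x = 5$ ($x = 8 - 3 = 5$)
$r = 3$ ($r = -2 + 5 = 3$)
$r b{\left(-64 \right)} = 3 \left(-64\right) = -192$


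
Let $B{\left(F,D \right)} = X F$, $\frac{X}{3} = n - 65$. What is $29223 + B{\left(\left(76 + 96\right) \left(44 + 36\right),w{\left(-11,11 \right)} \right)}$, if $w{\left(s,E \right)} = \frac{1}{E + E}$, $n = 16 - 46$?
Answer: $-3892377$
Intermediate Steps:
$n = -30$
$w{\left(s,E \right)} = \frac{1}{2 E}$
$X = -285$ ($X = 3 \left(-30 - 65\right) = 3 \left(-95\right) = -285$)
$B{\left(F,D \right)} = - 285 F$
$29223 + B{\left(\left(76 + 96\right) \left(44 + 36\right),w{\left(-11,11 \right)} \right)} = 29223 - 285 \left(76 + 96\right) \left(44 + 36\right) = 29223 - 285 \cdot 172 \cdot 80 = 29223 - 3921600 = -3892377$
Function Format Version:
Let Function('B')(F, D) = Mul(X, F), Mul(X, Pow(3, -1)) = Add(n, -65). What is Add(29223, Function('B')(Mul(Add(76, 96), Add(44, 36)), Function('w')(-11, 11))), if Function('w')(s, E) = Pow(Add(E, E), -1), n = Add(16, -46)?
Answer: -3892377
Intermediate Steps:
n = -30
Function('w')(s, E) = Mul(Rational(1, 2), Pow(E, -1)) (Function('w')(s, E) = Pow(Mul(2, E), -1) = Mul(Rational(1, 2), Pow(E, -1)))
X = -285 (X = Mul(3, Add(-30, -65)) = Mul(3, -95) = -285)
Function('B')(F, D) = Mul(-285, F)
Add(29223, Function('B')(Mul(Add(76, 96), Add(44, 36)), Function('w')(-11, 11))) = Add(29223, Mul(-285, Mul(Add(76, 96), Add(44, 36)))) = Add(29223, Mul(-285, Mul(172, 80))) = Add(29223, Mul(-285, 13760)) = Add(29223, -3921600) = -3892377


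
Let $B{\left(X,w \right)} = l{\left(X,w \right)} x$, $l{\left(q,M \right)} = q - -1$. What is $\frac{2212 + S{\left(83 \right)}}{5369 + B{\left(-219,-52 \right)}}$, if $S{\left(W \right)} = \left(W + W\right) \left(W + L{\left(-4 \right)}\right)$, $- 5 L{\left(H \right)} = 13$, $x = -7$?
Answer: $\frac{77792}{34475} \approx 2.2565$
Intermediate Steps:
$L{\left(H \right)} = - \frac{13}{5}$ ($L{\left(H \right)} = \left(- \frac{1}{5}\right) 13 = - \frac{13}{5}$)
$l{\left(q,M \right)} = 1 + q$ ($l{\left(q,M \right)} = q + 1 = 1 + q$)
$S{\left(W \right)} = 2 W \left(- \frac{13}{5} + W\right)$ ($S{\left(W \right)} = \left(W + W\right) \left(W - \frac{13}{5}\right) = 2 W \left(- \frac{13}{5} + W\right)$)
$B{\left(X,w \right)} = -7 - 7 X$ ($B{\left(X,w \right)} = \left(1 + X\right) \left(-7\right) = -7 - 7 X$)
$\frac{2212 + S{\left(83 \right)}}{5369 + B{\left(-219,-52 \right)}} = \frac{2212 + \frac{2}{5} \cdot 83 \left(-13 + 5 \cdot 83\right)}{5369 - -1526} = \frac{2212 + \frac{2}{5} \cdot 83 \left(-13 + 415\right)}{5369 + \left(-7 + 1533\right)} = \frac{2212 + \frac{2}{5} \cdot 83 \cdot 402}{5369 + 1526} = \frac{2212 + \frac{66732}{5}}{6895} = \frac{77792}{5} \cdot \frac{1}{6895} = \frac{77792}{34475}$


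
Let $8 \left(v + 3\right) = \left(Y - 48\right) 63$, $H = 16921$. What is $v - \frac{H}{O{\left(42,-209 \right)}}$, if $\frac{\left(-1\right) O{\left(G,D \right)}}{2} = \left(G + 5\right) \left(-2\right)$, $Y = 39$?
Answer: $- \frac{61619}{376} \approx -163.88$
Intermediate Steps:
$O{\left(G,D \right)} = 20 + 4 G$ ($O{\left(G,D \right)} = - 2 \left(G + 5\right) \left(-2\right) = - 2 \left(5 + G\right) \left(-2\right) = - 2 \left(-10 - 2 G\right) = 20 + 4 G$)
$v = - \frac{591}{8}$ ($v = -3 + \frac{\left(39 - 48\right) 63}{8} = -3 + \frac{\left(-9\right) 63}{8} = -3 + \frac{1}{8} \left(-567\right) = -3 - \frac{567}{8} = - \frac{591}{8} \approx -73.875$)
$v - \frac{H}{O{\left(42,-209 \right)}} = - \frac{591}{8} - \frac{16921}{20 + 4 \cdot 42} = - \frac{591}{8} - \frac{16921}{20 + 168} = - \frac{591}{8} - \frac{16921}{188} = - \frac{61619}{376}$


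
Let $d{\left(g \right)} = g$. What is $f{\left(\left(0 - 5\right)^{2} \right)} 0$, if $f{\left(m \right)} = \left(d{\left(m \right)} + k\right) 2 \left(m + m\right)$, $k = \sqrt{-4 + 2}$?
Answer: $0$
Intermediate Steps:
$k = i \sqrt{2}$ ($k = \sqrt{-2} = i \sqrt{2} \approx 1.4142 i$)
$f{\left(m \right)} = 4 m \left(m + i \sqrt{2}\right)$ ($f{\left(m \right)} = \left(m + i \sqrt{2}\right) 2 \left(m + m\right) = \left(m + i \sqrt{2}\right) 2 \cdot 2 m = \left(m + i \sqrt{2}\right) 4 m = 4 m \left(m + i \sqrt{2}\right)$)
$f{\left(\left(0 - 5\right)^{2} \right)} 0 = 4 \left(0 - 5\right)^{2} \left(\left(0 - 5\right)^{2} + i \sqrt{2}\right) 0 = 4 \left(-5\right)^{2} \left(\left(-5\right)^{2} + i \sqrt{2}\right) 0 = 4 \cdot 25 \left(25 + i \sqrt{2}\right) 0 = \left(2500 + 100 i \sqrt{2}\right) 0 = 0$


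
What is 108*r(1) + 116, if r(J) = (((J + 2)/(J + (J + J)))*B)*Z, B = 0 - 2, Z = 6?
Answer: -1180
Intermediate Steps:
B = -2
r(J) = -4*(2 + J)/J (r(J) = (((J + 2)/(J + (J + J)))*(-2))*6 = (((2 + J)/(J + 2*J))*(-2))*6 = (((2 + J)/((3*J)))*(-2))*6 = (((2 + J)*(1/(3*J)))*(-2))*6 = (((2 + J)/(3*J))*(-2))*6 = -2*(2 + J)/(3*J)*6 = -4*(2 + J)/J)
108*r(1) + 116 = 108*(-4 - 8/1) + 116 = 108*(-4 - 8*1) + 116 = 108*(-4 - 8) + 116 = 108*(-12) + 116 = -1296 + 116 = -1180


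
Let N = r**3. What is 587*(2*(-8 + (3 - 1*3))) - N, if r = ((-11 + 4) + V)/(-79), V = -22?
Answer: -4630646677/493039 ≈ -9392.0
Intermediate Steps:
r = 29/79 (r = ((-11 + 4) - 22)/(-79) = (-7 - 22)*(-1/79) = -29*(-1/79) = 29/79 ≈ 0.36709)
N = 24389/493039 (N = (29/79)**3 = 24389/493039 ≈ 0.049467)
587*(2*(-8 + (3 - 1*3))) - N = 587*(2*(-8 + (3 - 1*3))) - 1*24389/493039 = 587*(2*(-8 + (3 - 3))) - 24389/493039 = 587*(2*(-8 + 0)) - 24389/493039 = 587*(2*(-8)) - 24389/493039 = 587*(-16) - 24389/493039 = -9392 - 24389/493039 = -4630646677/493039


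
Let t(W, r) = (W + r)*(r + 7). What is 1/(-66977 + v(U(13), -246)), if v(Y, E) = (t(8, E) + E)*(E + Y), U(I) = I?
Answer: -1/13263165 ≈ -7.5397e-8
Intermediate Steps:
t(W, r) = (7 + r)*(W + r) (t(W, r) = (W + r)*(7 + r) = (7 + r)*(W + r))
v(Y, E) = (E + Y)*(56 + E**2 + 16*E) (v(Y, E) = ((E**2 + 7*8 + 7*E + 8*E) + E)*(E + Y) = ((E**2 + 56 + 7*E + 8*E) + E)*(E + Y) = ((56 + E**2 + 15*E) + E)*(E + Y) = (56 + E**2 + 16*E)*(E + Y) = (E + Y)*(56 + E**2 + 16*E))
1/(-66977 + v(U(13), -246)) = 1/(-66977 + ((-246)**3 + 16*(-246)**2 + 56*(-246) + 56*13 + 13*(-246)**2 + 16*(-246)*13)) = 1/(-66977 + (-14886936 + 16*60516 - 13776 + 728 + 13*60516 - 51168)) = 1/(-66977 + (-14886936 + 968256 - 13776 + 728 + 786708 - 51168)) = 1/(-66977 - 13196188) = 1/(-13263165) = -1/13263165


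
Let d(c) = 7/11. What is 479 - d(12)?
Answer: 5262/11 ≈ 478.36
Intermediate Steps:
d(c) = 7/11 (d(c) = 7*(1/11) = 7/11)
479 - d(12) = 479 - 1*7/11 = 479 - 7/11 = 5262/11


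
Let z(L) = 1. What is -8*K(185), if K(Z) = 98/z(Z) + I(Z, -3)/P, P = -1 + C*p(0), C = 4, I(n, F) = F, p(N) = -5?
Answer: -5496/7 ≈ -785.14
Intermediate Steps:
P = -21 (P = -1 + 4*(-5) = -1 - 20 = -21)
K(Z) = 687/7 (K(Z) = 98/1 - 3/(-21) = 98*1 - 3*(-1/21) = 98 + ⅐ = 687/7)
-8*K(185) = -8*687/7 = -5496/7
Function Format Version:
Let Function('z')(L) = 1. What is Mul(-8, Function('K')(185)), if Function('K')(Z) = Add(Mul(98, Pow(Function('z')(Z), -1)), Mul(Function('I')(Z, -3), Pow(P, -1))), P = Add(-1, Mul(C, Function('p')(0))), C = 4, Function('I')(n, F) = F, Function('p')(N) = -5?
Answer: Rational(-5496, 7) ≈ -785.14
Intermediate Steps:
P = -21 (P = Add(-1, Mul(4, -5)) = Add(-1, -20) = -21)
Function('K')(Z) = Rational(687, 7) (Function('K')(Z) = Add(Mul(98, Pow(1, -1)), Mul(-3, Pow(-21, -1))) = Add(Mul(98, 1), Mul(-3, Rational(-1, 21))) = Add(98, Rational(1, 7)) = Rational(687, 7))
Mul(-8, Function('K')(185)) = Mul(-8, Rational(687, 7)) = Rational(-5496, 7)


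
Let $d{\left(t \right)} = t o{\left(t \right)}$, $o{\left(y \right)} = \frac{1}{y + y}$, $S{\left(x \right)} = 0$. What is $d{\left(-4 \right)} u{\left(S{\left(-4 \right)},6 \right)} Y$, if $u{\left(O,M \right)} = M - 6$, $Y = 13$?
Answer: $0$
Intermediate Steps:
$u{\left(O,M \right)} = -6 + M$ ($u{\left(O,M \right)} = M - 6 = -6 + M$)
$o{\left(y \right)} = \frac{1}{2 y}$
$d{\left(t \right)} = \frac{1}{2}$ ($d{\left(t \right)} = t \frac{1}{2 t} = \frac{1}{2}$)
$d{\left(-4 \right)} u{\left(S{\left(-4 \right)},6 \right)} Y = \frac{-6 + 6}{2} \cdot 13 = \frac{1}{2} \cdot 0 \cdot 13 = 0 \cdot 13 = 0$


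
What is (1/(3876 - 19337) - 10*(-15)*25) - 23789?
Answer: -309822980/15461 ≈ -20039.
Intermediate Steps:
(1/(3876 - 19337) - 10*(-15)*25) - 23789 = (1/(-15461) + 150*25) - 23789 = (-1/15461 + 3750) - 23789 = 57978749/15461 - 23789 = -309822980/15461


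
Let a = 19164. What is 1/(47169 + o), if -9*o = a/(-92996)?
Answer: 69747/3289897840 ≈ 2.1200e-5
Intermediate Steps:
o = 1597/69747 (o = -6388/(3*(-92996)) = -6388*(-1)/(3*92996) = -⅑*(-4791/23249) = 1597/69747 ≈ 0.022897)
1/(47169 + o) = 1/(47169 + 1597/69747) = 1/(3289897840/69747) = 69747/3289897840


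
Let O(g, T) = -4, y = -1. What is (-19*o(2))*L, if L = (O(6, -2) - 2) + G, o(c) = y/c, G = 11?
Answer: 95/2 ≈ 47.500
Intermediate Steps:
o(c) = -1/c
L = 5 (L = (-4 - 2) + 11 = -6 + 11 = 5)
(-19*o(2))*L = -(-19)/2*5 = -19*(-1/2)*5 = (19/2)*5 = 95/2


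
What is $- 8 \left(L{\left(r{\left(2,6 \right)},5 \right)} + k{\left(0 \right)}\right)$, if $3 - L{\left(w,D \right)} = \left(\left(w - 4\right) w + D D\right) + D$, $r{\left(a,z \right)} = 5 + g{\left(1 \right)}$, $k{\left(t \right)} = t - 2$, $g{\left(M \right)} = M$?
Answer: $328$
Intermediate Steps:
$k{\left(t \right)} = -2 + t$
$r{\left(a,z \right)} = 6$ ($r{\left(a,z \right)} = 5 + 1 = 6$)
$L{\left(w,D \right)} = 3 - D - D^{2} - w \left(-4 + w\right)$ ($L{\left(w,D \right)} = 3 - \left(\left(\left(w - 4\right) w + D D\right) + D\right) = 3 - \left(\left(\left(w - 4\right) w + D^{2}\right) + D\right) = 3 - \left(\left(\left(-4 + w\right) w + D^{2}\right) + D\right) = 3 - \left(\left(w \left(-4 + w\right) + D^{2}\right) + D\right) = 3 - \left(\left(D^{2} + w \left(-4 + w\right)\right) + D\right) = 3 - \left(D + D^{2} + w \left(-4 + w\right)\right) = 3 - D - D^{2} - w \left(-4 + w\right)$)
$- 8 \left(L{\left(r{\left(2,6 \right)},5 \right)} + k{\left(0 \right)}\right) = - 8 \left(\left(3 - 5 - 5^{2} - 6^{2} + 4 \cdot 6\right) + \left(-2 + 0\right)\right) = - 8 \left(\left(3 - 5 - 25 - 36 + 24\right) - 2\right) = - 8 \left(-39 - 2\right) = \left(-8\right) \left(-41\right) = 328$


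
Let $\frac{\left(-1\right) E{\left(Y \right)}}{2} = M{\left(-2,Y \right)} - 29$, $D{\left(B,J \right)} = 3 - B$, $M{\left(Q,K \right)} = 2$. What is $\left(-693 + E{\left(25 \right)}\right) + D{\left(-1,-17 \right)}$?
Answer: $-635$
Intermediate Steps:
$E{\left(Y \right)} = 54$ ($E{\left(Y \right)} = - 2 \left(2 - 29\right) = \left(-2\right) \left(-27\right) = 54$)
$\left(-693 + E{\left(25 \right)}\right) + D{\left(-1,-17 \right)} = \left(-693 + 54\right) + \left(3 - -1\right) = -639 + \left(3 + 1\right) = -639 + 4 = -635$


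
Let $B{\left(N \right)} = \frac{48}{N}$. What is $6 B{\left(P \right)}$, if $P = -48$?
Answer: $-6$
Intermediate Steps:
$6 B{\left(P \right)} = 6 \frac{48}{-48} = 6 \cdot 48 \left(- \frac{1}{48}\right) = 6 \left(-1\right) = -6$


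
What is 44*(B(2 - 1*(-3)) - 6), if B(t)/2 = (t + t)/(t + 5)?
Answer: -176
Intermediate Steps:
B(t) = 4*t/(5 + t) (B(t) = 2*((t + t)/(t + 5)) = 2*((2*t)/(5 + t)) = 2*(2*t/(5 + t)) = 4*t/(5 + t))
44*(B(2 - 1*(-3)) - 6) = 44*(4*(2 - 1*(-3))/(5 + (2 - 1*(-3))) - 6) = 44*(4*(2 + 3)/(5 + (2 + 3)) - 6) = 44*(4*5/(5 + 5) - 6) = 44*(4*5/10 - 6) = 44*(4*5*(⅒) - 6) = 44*(2 - 6) = 44*(-4) = -176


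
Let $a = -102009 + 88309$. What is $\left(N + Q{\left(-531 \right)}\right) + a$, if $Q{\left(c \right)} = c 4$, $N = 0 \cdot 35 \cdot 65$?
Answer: $-15824$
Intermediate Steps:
$a = -13700$
$N = 0$ ($N = 0 \cdot 65 = 0$)
$Q{\left(c \right)} = 4 c$
$\left(N + Q{\left(-531 \right)}\right) + a = \left(0 + 4 \left(-531\right)\right) - 13700 = \left(0 - 2124\right) - 13700 = -2124 - 13700 = -15824$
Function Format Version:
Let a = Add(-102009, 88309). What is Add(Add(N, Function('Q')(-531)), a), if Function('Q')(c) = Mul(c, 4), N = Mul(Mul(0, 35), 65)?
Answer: -15824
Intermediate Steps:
a = -13700
N = 0 (N = Mul(0, 65) = 0)
Function('Q')(c) = Mul(4, c)
Add(Add(N, Function('Q')(-531)), a) = Add(Add(0, Mul(4, -531)), -13700) = Add(Add(0, -2124), -13700) = Add(-2124, -13700) = -15824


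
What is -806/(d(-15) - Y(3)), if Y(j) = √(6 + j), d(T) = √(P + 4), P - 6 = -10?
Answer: 806/3 ≈ 268.67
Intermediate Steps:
P = -4 (P = 6 - 10 = -4)
d(T) = 0 (d(T) = √(-4 + 4) = √0 = 0)
-806/(d(-15) - Y(3)) = -806/(0 - √(6 + 3)) = -806/(0 - √9) = -806/(0 - 1*3) = -806/(0 - 3) = -806/(-3) = -806*(-⅓) = 806/3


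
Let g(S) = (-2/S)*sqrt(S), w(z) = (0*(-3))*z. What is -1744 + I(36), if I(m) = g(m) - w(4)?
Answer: -5233/3 ≈ -1744.3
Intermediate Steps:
w(z) = 0 (w(z) = 0*z = 0)
g(S) = -2/sqrt(S)
I(m) = -2/sqrt(m) (I(m) = -2/sqrt(m) - 1*0 = -2/sqrt(m) + 0 = -2/sqrt(m))
-1744 + I(36) = -1744 - 2/sqrt(36) = -1744 - 2*1/6 = -1744 - 1/3 = -5233/3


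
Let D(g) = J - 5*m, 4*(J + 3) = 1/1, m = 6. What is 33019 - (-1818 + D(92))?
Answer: 139479/4 ≈ 34870.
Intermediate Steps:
J = -11/4 (J = -3 + (¼)/1 = -3 + (¼)*1 = -3 + ¼ = -11/4 ≈ -2.7500)
D(g) = -131/4 (D(g) = -11/4 - 5*6 = -11/4 - 30 = -131/4)
33019 - (-1818 + D(92)) = 33019 - (-1818 - 131/4) = 33019 - 1*(-7403/4) = 33019 + 7403/4 = 139479/4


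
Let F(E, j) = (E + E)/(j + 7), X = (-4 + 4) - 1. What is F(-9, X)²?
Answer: 9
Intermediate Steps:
X = -1 (X = 0 - 1 = -1)
F(E, j) = 2*E/(7 + j) (F(E, j) = (2*E)/(7 + j) = 2*E/(7 + j))
F(-9, X)² = (2*(-9)/(7 - 1))² = (2*(-9)/6)² = (2*(-9)*(⅙))² = (-3)² = 9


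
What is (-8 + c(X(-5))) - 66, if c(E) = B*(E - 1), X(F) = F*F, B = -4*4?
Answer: -458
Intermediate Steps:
B = -16
X(F) = F**2
c(E) = 16 - 16*E (c(E) = -16*(E - 1) = -16*(-1 + E) = 16 - 16*E)
(-8 + c(X(-5))) - 66 = (-8 + (16 - 16*(-5)**2)) - 66 = (-8 + (16 - 16*25)) - 66 = (-8 + (16 - 400)) - 66 = (-8 - 384) - 66 = -392 - 66 = -458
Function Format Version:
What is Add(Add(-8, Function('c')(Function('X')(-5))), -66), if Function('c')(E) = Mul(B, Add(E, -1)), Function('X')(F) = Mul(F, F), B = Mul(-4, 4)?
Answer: -458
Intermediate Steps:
B = -16
Function('X')(F) = Pow(F, 2)
Function('c')(E) = Add(16, Mul(-16, E)) (Function('c')(E) = Mul(-16, Add(E, -1)) = Mul(-16, Add(-1, E)) = Add(16, Mul(-16, E)))
Add(Add(-8, Function('c')(Function('X')(-5))), -66) = Add(Add(-8, Add(16, Mul(-16, Pow(-5, 2)))), -66) = Add(Add(-8, Add(16, Mul(-16, 25))), -66) = Add(Add(-8, Add(16, -400)), -66) = Add(Add(-8, -384), -66) = Add(-392, -66) = -458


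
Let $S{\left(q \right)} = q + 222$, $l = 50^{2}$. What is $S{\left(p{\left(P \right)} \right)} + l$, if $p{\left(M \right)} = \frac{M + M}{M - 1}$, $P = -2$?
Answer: $\frac{8170}{3} \approx 2723.3$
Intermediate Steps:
$l = 2500$
$p{\left(M \right)} = \frac{2 M}{-1 + M}$
$S{\left(q \right)} = 222 + q$
$S{\left(p{\left(P \right)} \right)} + l = \left(222 + 2 \left(-2\right) \frac{1}{-1 - 2}\right) + 2500 = \left(222 + 2 \left(-2\right) \frac{1}{-3}\right) + 2500 = \left(222 + 2 \left(-2\right) \left(- \frac{1}{3}\right)\right) + 2500 = \left(222 + \frac{4}{3}\right) + 2500 = \frac{670}{3} + 2500 = \frac{8170}{3}$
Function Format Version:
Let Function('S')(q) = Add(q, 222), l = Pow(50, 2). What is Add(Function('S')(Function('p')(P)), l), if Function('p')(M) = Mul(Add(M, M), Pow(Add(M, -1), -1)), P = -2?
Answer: Rational(8170, 3) ≈ 2723.3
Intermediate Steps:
l = 2500
Function('p')(M) = Mul(2, M, Pow(Add(-1, M), -1)) (Function('p')(M) = Mul(Mul(2, M), Pow(Add(-1, M), -1)) = Mul(2, M, Pow(Add(-1, M), -1)))
Function('S')(q) = Add(222, q)
Add(Function('S')(Function('p')(P)), l) = Add(Add(222, Mul(2, -2, Pow(Add(-1, -2), -1))), 2500) = Add(Add(222, Mul(2, -2, Pow(-3, -1))), 2500) = Add(Add(222, Mul(2, -2, Rational(-1, 3))), 2500) = Add(Add(222, Rational(4, 3)), 2500) = Add(Rational(670, 3), 2500) = Rational(8170, 3)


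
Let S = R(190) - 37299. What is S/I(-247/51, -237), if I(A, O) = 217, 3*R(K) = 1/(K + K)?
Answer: -42520859/247380 ≈ -171.88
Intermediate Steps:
R(K) = 1/(6*K) (R(K) = 1/(3*(K + K)) = 1/(3*((2*K))) = (1/(2*K))/3 = 1/(6*K))
S = -42520859/1140 (S = (1/6)/190 - 37299 = (1/6)*(1/190) - 37299 = 1/1140 - 37299 = -42520859/1140 ≈ -37299.)
S/I(-247/51, -237) = -42520859/1140/217 = -42520859/1140*1/217 = -42520859/247380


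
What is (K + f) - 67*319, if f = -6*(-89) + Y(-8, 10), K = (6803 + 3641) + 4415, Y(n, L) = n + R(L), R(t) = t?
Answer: -5978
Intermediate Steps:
Y(n, L) = L + n (Y(n, L) = n + L = L + n)
K = 14859 (K = 10444 + 4415 = 14859)
f = 536 (f = -6*(-89) + (10 - 8) = 534 + 2 = 536)
(K + f) - 67*319 = (14859 + 536) - 67*319 = 15395 - 21373 = -5978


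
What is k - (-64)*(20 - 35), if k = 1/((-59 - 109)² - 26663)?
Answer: -1498559/1561 ≈ -960.00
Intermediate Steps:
k = 1/1561 (k = 1/((-168)² - 26663) = 1/(28224 - 26663) = 1/1561 ≈ 0.00064061)
k - (-64)*(20 - 35) = 1/1561 - (-64)*(20 - 35) = 1/1561 - (-64)*(-15) = 1/1561 - 1*960 = 1/1561 - 960 = -1498559/1561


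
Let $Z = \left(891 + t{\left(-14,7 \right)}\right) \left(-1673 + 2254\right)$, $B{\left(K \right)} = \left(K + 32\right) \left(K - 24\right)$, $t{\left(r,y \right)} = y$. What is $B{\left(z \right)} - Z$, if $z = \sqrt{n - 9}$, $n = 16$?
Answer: $-522499 + 8 \sqrt{7} \approx -5.2248 \cdot 10^{5}$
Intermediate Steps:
$z = \sqrt{7}$ ($z = \sqrt{16 - 9} = \sqrt{7} \approx 2.6458$)
$B{\left(K \right)} = \left(-24 + K\right) \left(32 + K\right)$ ($B{\left(K \right)} = \left(32 + K\right) \left(-24 + K\right) = \left(-24 + K\right) \left(32 + K\right)$)
$Z = 521738$ ($Z = \left(891 + 7\right) \left(-1673 + 2254\right) = 898 \cdot 581 = 521738$)
$B{\left(z \right)} - Z = \left(-768 + \left(\sqrt{7}\right)^{2} + 8 \sqrt{7}\right) - 521738 = \left(-768 + 7 + 8 \sqrt{7}\right) - 521738 = \left(-761 + 8 \sqrt{7}\right) - 521738 = -522499 + 8 \sqrt{7}$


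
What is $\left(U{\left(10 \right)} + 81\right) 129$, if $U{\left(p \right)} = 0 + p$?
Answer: $11739$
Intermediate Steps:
$U{\left(p \right)} = p$
$\left(U{\left(10 \right)} + 81\right) 129 = \left(10 + 81\right) 129 = 91 \cdot 129 = 11739$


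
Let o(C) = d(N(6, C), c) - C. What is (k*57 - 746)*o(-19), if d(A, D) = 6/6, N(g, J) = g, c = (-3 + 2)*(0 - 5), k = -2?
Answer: -17200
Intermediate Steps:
c = 5 (c = -1*(-5) = 5)
d(A, D) = 1 (d(A, D) = 6*(1/6) = 1)
o(C) = 1 - C
(k*57 - 746)*o(-19) = (-2*57 - 746)*(1 - 1*(-19)) = (-114 - 746)*(1 + 19) = -860*20 = -17200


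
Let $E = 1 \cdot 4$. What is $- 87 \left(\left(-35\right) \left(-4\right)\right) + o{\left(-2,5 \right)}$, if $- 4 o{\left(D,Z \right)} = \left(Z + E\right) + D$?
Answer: $- \frac{48727}{4} \approx -12182.0$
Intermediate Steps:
$E = 4$
$o{\left(D,Z \right)} = -1 - \frac{D}{4} - \frac{Z}{4}$ ($o{\left(D,Z \right)} = - \frac{\left(Z + 4\right) + D}{4} = - \frac{\left(4 + Z\right) + D}{4} = - \frac{4 + D + Z}{4} = -1 - \frac{D}{4} - \frac{Z}{4}$)
$- 87 \left(\left(-35\right) \left(-4\right)\right) + o{\left(-2,5 \right)} = - 87 \left(\left(-35\right) \left(-4\right)\right) - \frac{7}{4} = \left(-87\right) 140 - \frac{7}{4} = -12180 - \frac{7}{4} = - \frac{48727}{4}$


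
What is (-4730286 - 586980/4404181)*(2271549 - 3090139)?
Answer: 17053715195250748140/4404181 ≈ 3.8722e+12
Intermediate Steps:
(-4730286 - 586980/4404181)*(2271549 - 3090139) = (-4730286 - 586980*1/4404181)*(-818590) = (-4730286 - 586980/4404181)*(-818590) = -20833036312746/4404181*(-818590) = 17053715195250748140/4404181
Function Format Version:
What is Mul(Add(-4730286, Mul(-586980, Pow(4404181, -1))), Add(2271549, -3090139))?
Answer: Rational(17053715195250748140, 4404181) ≈ 3.8722e+12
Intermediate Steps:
Mul(Add(-4730286, Mul(-586980, Pow(4404181, -1))), Add(2271549, -3090139)) = Mul(Add(-4730286, Mul(-586980, Rational(1, 4404181))), -818590) = Mul(Add(-4730286, Rational(-586980, 4404181)), -818590) = Mul(Rational(-20833036312746, 4404181), -818590) = Rational(17053715195250748140, 4404181)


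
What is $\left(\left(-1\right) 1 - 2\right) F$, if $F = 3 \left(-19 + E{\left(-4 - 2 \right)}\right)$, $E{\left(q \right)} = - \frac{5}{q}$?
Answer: $\frac{327}{2} \approx 163.5$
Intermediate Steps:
$F = - \frac{109}{2}$ ($F = 3 \left(-19 - \frac{5}{-4 - 2}\right) = 3 \left(-19 - \frac{5}{-6}\right) = 3 \left(-19 - - \frac{5}{6}\right) = 3 \left(-19 + \frac{5}{6}\right) = 3 \left(- \frac{109}{6}\right) = - \frac{109}{2} \approx -54.5$)
$\left(\left(-1\right) 1 - 2\right) F = \left(\left(-1\right) 1 - 2\right) \left(- \frac{109}{2}\right) = \left(-1 - 2\right) \left(- \frac{109}{2}\right) = \left(-3\right) \left(- \frac{109}{2}\right) = \frac{327}{2}$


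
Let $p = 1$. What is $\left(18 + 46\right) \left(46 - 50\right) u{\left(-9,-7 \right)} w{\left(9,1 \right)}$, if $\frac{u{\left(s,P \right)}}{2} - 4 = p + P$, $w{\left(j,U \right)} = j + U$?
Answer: $10240$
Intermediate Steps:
$w{\left(j,U \right)} = U + j$
$u{\left(s,P \right)} = 10 + 2 P$ ($u{\left(s,P \right)} = 8 + 2 \left(1 + P\right) = 8 + \left(2 + 2 P\right) = 10 + 2 P$)
$\left(18 + 46\right) \left(46 - 50\right) u{\left(-9,-7 \right)} w{\left(9,1 \right)} = \left(18 + 46\right) \left(46 - 50\right) \left(10 + 2 \left(-7\right)\right) \left(1 + 9\right) = 64 \left(-4\right) \left(10 - 14\right) 10 = \left(-256\right) \left(-4\right) 10 = 1024 \cdot 10 = 10240$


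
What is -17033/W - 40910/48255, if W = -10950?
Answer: 8310287/11742050 ≈ 0.70774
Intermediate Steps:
-17033/W - 40910/48255 = -17033/(-10950) - 40910/48255 = -17033*(-1/10950) - 40910*1/48255 = 17033/10950 - 8182/9651 = 8310287/11742050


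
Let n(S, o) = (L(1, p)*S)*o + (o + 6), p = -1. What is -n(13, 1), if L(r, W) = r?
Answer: -20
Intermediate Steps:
n(S, o) = 6 + o + S*o (n(S, o) = (1*S)*o + (o + 6) = S*o + (6 + o) = 6 + o + S*o)
-n(13, 1) = -(6 + 1 + 13*1) = -(6 + 1 + 13) = -1*20 = -20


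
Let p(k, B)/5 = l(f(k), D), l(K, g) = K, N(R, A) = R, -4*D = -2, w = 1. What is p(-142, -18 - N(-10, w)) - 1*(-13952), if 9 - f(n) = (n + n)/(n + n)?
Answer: 13992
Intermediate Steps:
f(n) = 8 (f(n) = 9 - (n + n)/(n + n) = 9 - 2*n/(2*n) = 9 - 2*n*1/(2*n) = 9 - 1*1 = 9 - 1 = 8)
D = ½ (D = -¼*(-2) = ½ ≈ 0.50000)
p(k, B) = 40 (p(k, B) = 5*8 = 40)
p(-142, -18 - N(-10, w)) - 1*(-13952) = 40 - 1*(-13952) = 40 + 13952 = 13992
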